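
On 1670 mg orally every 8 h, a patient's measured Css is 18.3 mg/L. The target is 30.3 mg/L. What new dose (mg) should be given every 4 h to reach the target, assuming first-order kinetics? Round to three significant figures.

For first-order elimination, Css ∝ F·D/(CL·τ); F and CL are unchanged, so Css ∝ D/τ.
D₂ = D₁ × (Css,target / Css,current) × (τ₂/τ₁) = 1670 × (30.3/18.3) × (4/8) = 1383 mg

1380 mg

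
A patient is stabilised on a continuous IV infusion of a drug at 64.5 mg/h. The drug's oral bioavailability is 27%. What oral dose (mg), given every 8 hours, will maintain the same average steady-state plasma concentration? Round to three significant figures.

To maintain the same Css, the systemic dosing rate must be unchanged: F·D/τ = infusion rate.
D = rate × τ / F = 64.5 × 8 / 0.27 = 1911 mg

1910 mg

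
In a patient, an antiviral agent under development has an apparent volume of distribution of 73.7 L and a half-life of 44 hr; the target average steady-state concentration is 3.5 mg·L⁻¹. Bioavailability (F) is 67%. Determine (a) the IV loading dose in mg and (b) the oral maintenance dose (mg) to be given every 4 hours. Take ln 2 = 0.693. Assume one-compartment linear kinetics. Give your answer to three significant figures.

(a) 258 mg; (b) 24.3 mg

LD = Vd × C = 73.70 × 3.5 = 258.0 mg
CL = 0.693 × Vd / t½ = 0.693 × 73.70 / 44 = 1.161 L/h
D = CL × Css × τ / F = 1.161 × 3.5 × 4 / 0.67 = 24.26 mg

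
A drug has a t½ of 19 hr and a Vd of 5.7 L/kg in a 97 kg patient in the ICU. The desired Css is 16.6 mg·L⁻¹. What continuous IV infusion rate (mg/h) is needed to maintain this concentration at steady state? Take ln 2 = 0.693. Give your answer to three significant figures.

Vd(total) = 97 kg × 5.7 L/kg = 552.9 L
k = 0.693/19 = 0.03647 h⁻¹, so CL = k·Vd = 0.03647 × 552.9 = 20.16 L/h
Infusion rate = CL × Css = 20.16 × 16.6 = 334.7 mg/h

335 mg/h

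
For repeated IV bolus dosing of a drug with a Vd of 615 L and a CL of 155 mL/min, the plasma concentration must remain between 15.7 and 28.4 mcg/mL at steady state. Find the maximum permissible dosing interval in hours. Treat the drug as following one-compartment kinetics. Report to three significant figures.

CL = 155 mL/min = 155 × 0.06 = 9.300 L/h
k = CL / Vd = 9.300 / 615.0 = 0.01512 h⁻¹
Between IV bolus doses, concentration decays as C = C₀·e^(−kτ), so C_peak/C_trough = e^(kτ).
τ_max = ln(C_peak/C_trough) / k = ln(28.4/15.7) / 0.01512 = 0.5927 / 0.01512 = 39.20 h

39.2 h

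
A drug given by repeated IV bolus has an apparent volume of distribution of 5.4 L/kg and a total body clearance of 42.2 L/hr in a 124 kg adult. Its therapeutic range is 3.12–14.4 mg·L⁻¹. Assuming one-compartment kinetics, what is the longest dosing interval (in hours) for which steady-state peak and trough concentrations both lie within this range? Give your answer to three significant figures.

Vd = 5.4 L/kg × 124 kg = 669.6 L
k = CL / Vd = 42.20 / 669.6 = 0.06302 h⁻¹
Between IV bolus doses, concentration decays as C = C₀·e^(−kτ), so C_peak/C_trough = e^(kτ).
τ_max = ln(C_peak/C_trough) / k = ln(14.4/3.12) / 0.06302 = 1.529 / 0.06302 = 24.26 h

24.3 h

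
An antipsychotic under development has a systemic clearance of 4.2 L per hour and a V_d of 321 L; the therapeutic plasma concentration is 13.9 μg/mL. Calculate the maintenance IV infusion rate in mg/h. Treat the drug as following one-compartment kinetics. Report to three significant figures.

Rate = CL × Css = 4.200 × 13.9 = 58.38 mg/h

58.4 mg/h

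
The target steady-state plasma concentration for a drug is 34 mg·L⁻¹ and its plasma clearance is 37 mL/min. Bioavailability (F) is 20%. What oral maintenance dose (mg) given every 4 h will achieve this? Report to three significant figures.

1510 mg

Convert clearance: 37 mL/min × 60 min/h ÷ 1000 mL/L = 2.220 L/h
D = CL × Css × τ / F = 2.220 × 34 × 4 / 0.2 = 1510 mg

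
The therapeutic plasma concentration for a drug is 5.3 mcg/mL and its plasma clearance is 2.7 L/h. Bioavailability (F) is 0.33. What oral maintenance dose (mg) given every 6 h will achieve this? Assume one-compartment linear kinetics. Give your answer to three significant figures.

At steady state, dose per interval replaces the amount cleared in that interval: F·D/τ = CL·Css.
D = CL × Css × τ / F = 2.700 × 5.3 × 6 / 0.33 = 260.2 mg

260 mg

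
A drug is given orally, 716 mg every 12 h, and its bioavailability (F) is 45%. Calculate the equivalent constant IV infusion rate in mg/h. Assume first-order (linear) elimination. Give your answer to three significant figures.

26.9 mg/h

Equivalent systemic input: infusion rate = F·D/τ.
Rate = 0.45 × 716 / 12 = 26.85 mg/h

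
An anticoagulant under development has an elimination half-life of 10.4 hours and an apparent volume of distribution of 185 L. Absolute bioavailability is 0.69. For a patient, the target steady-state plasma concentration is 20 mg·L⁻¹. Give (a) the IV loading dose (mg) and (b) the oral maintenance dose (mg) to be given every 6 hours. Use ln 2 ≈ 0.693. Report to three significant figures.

LD = Vd × C = 185.0 × 20 = 3700 mg
CL = 0.693 × Vd / t½ = 0.693 × 185.0 / 10.4 = 12.33 L/h
D = CL × Css × τ / F = 12.33 × 20 × 6 / 0.69 = 2144 mg

(a) 3700 mg; (b) 2140 mg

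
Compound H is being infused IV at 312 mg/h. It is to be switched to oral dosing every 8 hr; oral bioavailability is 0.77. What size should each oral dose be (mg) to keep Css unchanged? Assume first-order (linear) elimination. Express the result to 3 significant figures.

To maintain the same Css, the systemic dosing rate must be unchanged: F·D/τ = infusion rate.
D = rate × τ / F = 312 × 8 / 0.77 = 3242 mg

3240 mg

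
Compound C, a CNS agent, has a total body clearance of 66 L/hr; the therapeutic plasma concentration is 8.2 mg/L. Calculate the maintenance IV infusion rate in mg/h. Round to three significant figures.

Infusion rate = CL · Css = 66.00 L/h × 8.2 mg/L = 541.2 mg/h

541 mg/h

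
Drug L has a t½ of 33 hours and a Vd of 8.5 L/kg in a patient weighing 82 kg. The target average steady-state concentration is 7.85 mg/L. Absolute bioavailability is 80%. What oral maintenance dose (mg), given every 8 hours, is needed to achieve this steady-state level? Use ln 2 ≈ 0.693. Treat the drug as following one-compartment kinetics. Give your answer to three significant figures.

Total Vd = 8.5 × 82 = 697.0 L
CL = ln 2 · Vd / t½ = 0.693 × 697.0 / 33 = 14.64 L/h
D = CL × Css × τ / F = 14.64 × 7.85 × 8 / 0.8 = 1149 mg

1150 mg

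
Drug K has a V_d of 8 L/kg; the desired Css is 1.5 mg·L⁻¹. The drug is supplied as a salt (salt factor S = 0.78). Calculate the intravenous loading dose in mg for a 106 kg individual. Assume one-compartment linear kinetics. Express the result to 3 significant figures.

Vd(total) = 106 kg × 8 L/kg = 848.0 L
The loading dose fills Vd to the target concentration.
LD = Vd × C / S = 848.0 × 1.500 / 0.78 = 1631 mg

1630 mg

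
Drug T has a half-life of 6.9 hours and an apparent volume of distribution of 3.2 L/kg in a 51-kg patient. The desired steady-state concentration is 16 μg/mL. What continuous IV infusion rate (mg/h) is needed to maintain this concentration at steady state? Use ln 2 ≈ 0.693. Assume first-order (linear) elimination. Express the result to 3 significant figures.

Total Vd = 3.2 × 51 = 163.2 L
k = 0.693/6.9 = 0.1004 h⁻¹, so CL = k·Vd = 0.1004 × 163.2 = 16.39 L/h
Infusion rate = CL × Css = 16.39 × 16 = 262.2 mg/h

262 mg/h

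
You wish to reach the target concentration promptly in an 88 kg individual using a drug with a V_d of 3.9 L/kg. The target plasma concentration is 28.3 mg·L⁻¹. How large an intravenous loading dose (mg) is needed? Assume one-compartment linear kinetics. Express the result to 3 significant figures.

Vd(total) = 88 kg × 3.9 L/kg = 343.2 L
LD = Vd × C = 343.2 × 28.30 = 9713 mg

9710 mg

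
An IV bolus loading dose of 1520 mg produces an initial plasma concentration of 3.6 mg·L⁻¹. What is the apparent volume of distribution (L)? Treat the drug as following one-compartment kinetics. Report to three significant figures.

422 L

Immediately after an IV bolus, C₀ = Dose / Vd, so Vd = Dose / C₀.
Vd = 1520 / 3.6 = 422.2 L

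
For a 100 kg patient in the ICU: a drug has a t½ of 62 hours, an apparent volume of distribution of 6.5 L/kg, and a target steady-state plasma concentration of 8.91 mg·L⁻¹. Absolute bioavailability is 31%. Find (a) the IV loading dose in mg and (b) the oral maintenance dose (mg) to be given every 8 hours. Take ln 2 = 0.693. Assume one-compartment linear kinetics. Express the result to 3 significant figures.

(a) 5790 mg; (b) 1670 mg

Total Vd = 6.5 × 100 = 650.0 L
LD = Vd × C = 650.0 × 8.91 = 5792 mg
CL = 0.693 × Vd / t½ = 0.693 × 650.0 / 62 = 7.265 L/h
D = CL × Css × τ / F = 7.265 × 8.91 × 8 / 0.31 = 1670 mg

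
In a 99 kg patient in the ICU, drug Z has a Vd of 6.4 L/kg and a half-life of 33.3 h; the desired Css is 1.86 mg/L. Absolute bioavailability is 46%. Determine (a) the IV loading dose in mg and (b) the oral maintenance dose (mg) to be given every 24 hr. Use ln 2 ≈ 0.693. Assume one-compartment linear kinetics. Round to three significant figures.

Vd(total) = 99 kg × 6.4 L/kg = 633.6 L
LD = Vd × C = 633.6 × 1.86 = 1178 mg
CL = 0.693 × Vd / t½ = 0.693 × 633.6 / 33.3 = 13.19 L/h
D = CL × Css × τ / F = 13.19 × 1.86 × 24 / 0.46 = 1280 mg

(a) 1180 mg; (b) 1280 mg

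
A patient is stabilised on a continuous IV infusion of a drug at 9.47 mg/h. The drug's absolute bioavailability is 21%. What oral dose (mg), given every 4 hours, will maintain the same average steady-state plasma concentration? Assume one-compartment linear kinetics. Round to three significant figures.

To maintain the same Css, the systemic dosing rate must be unchanged: F·D/τ = infusion rate.
D = rate × τ / F = 9.47 × 4 / 0.21 = 180.4 mg

180 mg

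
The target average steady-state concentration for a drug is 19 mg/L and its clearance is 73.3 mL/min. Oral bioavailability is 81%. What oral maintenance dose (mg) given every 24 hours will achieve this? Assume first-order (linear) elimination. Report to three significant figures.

2480 mg

Convert clearance: 73.3 mL/min × 60 min/h ÷ 1000 mL/L = 4.398 L/h
D = CL × Css × τ / F = 4.398 × 19 × 24 / 0.81 = 2476 mg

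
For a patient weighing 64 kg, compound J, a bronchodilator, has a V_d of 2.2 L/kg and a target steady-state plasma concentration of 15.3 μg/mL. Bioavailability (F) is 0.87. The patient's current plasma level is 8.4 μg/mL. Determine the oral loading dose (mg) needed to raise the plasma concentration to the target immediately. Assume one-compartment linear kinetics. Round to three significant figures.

Total Vd = 2.2 × 64 = 140.8 L
The loading dose fills Vd to the target concentration.
Concentration deficit ΔC = 15.3 − 8.4 = 6.900 mg/L
LD = Vd × ΔC / F = 140.8 × 6.900 / 0.87 = 1117 mg

1120 mg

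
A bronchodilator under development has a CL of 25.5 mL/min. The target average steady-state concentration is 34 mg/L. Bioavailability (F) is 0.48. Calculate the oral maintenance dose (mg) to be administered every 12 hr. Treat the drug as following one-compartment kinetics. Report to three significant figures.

1300 mg

CL = 25.5 mL/min = 25.5 × 0.06 = 1.530 L/h
D = CL × Css × τ / F = 1.530 × 34 × 12 / 0.48 = 1301 mg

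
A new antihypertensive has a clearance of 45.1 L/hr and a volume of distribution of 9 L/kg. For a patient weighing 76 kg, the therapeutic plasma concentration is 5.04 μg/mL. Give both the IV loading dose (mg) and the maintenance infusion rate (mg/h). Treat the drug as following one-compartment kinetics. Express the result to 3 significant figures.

Vd = 9 L/kg × 76 kg = 684.0 L
Loading: fill Vd to C_target → 684.0 L × 5.04 mg/L = 3447 mg
Maintenance: replace elimination → rate = CL × Css = 45.10 × 5.04 = 227.3 mg/h

(a) 3450 mg; (b) 227 mg/h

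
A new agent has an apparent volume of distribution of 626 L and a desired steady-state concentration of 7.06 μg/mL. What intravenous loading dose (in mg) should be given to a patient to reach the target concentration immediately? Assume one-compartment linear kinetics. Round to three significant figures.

4420 mg

The loading dose fills Vd to the target concentration.
LD = Vd × C = 626.0 × 7.060 = 4420 mg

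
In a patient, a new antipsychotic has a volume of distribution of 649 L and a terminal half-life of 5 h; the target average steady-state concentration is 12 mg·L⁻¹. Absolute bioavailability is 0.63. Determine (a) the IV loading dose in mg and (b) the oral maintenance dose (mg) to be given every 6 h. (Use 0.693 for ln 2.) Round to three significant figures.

(a) 7790 mg; (b) 10300 mg

LD = Vd × C = 649.0 × 12 = 7788 mg
CL = 0.693 × Vd / t½ = 0.693 × 649.0 / 5 = 89.95 L/h
D = CL × Css × τ / F = 89.95 × 12 × 6 / 0.63 = 10280 mg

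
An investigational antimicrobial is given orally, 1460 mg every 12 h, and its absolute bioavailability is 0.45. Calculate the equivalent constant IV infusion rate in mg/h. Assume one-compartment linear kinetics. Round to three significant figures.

54.8 mg/h

Equivalent systemic input: infusion rate = F·D/τ.
Rate = 0.45 × 1460 / 12 = 54.75 mg/h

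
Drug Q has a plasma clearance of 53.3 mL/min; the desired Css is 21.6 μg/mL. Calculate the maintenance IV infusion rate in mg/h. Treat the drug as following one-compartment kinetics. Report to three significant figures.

CL = 53.3 mL/min × 60/1000 = 3.198 L/h
At steady state, infusion rate equals elimination rate: rate in = CL × Css.
Infusion rate = CL · Css = 3.198 L/h × 21.6 mg/L = 69.08 mg/h

69.1 mg/h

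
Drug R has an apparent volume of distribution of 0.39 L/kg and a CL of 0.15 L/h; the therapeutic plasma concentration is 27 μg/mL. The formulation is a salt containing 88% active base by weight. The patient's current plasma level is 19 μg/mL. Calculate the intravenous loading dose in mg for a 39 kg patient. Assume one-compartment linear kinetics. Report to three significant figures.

138 mg

Vd(total) = 39 kg × 0.39 L/kg = 15.21 L
Concentration deficit ΔC = 27 − 19 = 8.000 mg/L
LD = Vd × ΔC / S = 15.21 × 8.000 / 0.88 = 138.3 mg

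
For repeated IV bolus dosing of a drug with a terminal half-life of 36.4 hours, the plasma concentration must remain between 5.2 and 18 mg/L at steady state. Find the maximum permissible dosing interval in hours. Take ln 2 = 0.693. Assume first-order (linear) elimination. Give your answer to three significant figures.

65.2 h

k = 0.693 / t½ = 0.693 / 36.4 = 0.01904 h⁻¹
Between IV bolus doses, concentration decays as C = C₀·e^(−kτ), so C_peak/C_trough = e^(kτ).
τ_max = ln(C_peak/C_trough) / k = ln(18/5.2) / 0.01904 = 1.242 / 0.01904 = 65.23 h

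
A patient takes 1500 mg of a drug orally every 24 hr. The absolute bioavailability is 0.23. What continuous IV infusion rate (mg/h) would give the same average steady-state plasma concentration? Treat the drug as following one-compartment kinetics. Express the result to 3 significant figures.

Equivalent systemic input: infusion rate = F·D/τ.
Rate = 0.23 × 1500 / 24 = 14.38 mg/h

14.4 mg/h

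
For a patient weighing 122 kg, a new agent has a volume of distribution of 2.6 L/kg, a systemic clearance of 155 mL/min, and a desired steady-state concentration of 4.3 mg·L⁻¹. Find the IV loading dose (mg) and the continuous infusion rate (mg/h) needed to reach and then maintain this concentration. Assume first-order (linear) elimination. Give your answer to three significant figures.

(a) 1360 mg; (b) 40.0 mg/h

Vd(total) = 122 kg × 2.6 L/kg = 317.2 L
Loading dose = Vd × C = 317.2 × 4.3 = 1364 mg
CL = 155 mL/min = 155 × 0.06 = 9.300 L/h
Maintenance: replace elimination → rate = CL × Css = 9.300 × 4.3 = 39.99 mg/h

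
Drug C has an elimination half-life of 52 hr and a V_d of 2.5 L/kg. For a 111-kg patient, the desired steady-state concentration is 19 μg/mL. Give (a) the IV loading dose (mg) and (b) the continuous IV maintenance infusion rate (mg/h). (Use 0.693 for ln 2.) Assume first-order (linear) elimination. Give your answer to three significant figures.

(a) 5270 mg; (b) 70.3 mg/h

Vd(total) = 111 kg × 2.5 L/kg = 277.5 L
LD = Vd × C = 277.5 × 19 = 5273 mg
CL = 0.693 × Vd / t½ = 0.693 × 277.5 / 52 = 3.698 L/h
Infusion rate = CL × Css = 3.698 × 19 = 70.26 mg/h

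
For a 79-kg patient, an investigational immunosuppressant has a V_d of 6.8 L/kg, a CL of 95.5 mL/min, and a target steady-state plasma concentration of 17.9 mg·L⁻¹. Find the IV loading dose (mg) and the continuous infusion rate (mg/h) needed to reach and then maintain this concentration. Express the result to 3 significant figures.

(a) 9620 mg; (b) 103 mg/h

Vd(total) = 79 kg × 6.8 L/kg = 537.2 L
LD = Vd · C_target = 537.2 × 17.9 = 9616 mg
Convert clearance: 95.5 mL/min × 60 min/h ÷ 1000 mL/L = 5.730 L/h
Maintenance infusion rate = CL × Css = 5.730 × 17.9 = 102.6 mg/h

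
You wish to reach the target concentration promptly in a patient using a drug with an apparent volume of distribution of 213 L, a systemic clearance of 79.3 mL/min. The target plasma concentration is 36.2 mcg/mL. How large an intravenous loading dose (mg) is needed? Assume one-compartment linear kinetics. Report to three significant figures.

7710 mg

Loading dose depends on Vd (not clearance): it fills the distribution volume.
LD = Vd × C = 213.0 × 36.20 = 7711 mg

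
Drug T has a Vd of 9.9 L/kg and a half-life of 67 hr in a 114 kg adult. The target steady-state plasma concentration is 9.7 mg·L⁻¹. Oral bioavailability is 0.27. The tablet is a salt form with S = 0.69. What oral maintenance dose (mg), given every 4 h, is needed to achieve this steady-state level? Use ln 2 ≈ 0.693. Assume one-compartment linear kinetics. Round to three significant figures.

2430 mg

Vd(total) = 114 kg × 9.9 L/kg = 1129 L
CL = ln 2 · Vd / t½ = 0.693 × 1129 / 67 = 11.68 L/h
D = CL × Css × τ / F / S = 11.68 × 9.7 × 4 / 0.27 / 0.69 = 2433 mg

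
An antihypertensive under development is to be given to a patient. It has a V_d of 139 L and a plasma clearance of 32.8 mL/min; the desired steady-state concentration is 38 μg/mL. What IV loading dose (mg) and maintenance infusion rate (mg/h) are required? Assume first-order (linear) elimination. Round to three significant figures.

Loading dose = Vd × C = 139.0 × 38 = 5282 mg
CL = 32.8 mL/min × 60/1000 = 1.968 L/h
Infusion rate = 1.968 L/h × 38 mg/L = 74.78 mg/h

(a) 5280 mg; (b) 74.8 mg/h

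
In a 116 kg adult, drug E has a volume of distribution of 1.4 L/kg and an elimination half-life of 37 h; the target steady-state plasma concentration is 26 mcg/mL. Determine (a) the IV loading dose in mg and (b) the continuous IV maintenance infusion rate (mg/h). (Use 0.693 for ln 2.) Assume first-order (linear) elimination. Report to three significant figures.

Vd(total) = 116 kg × 1.4 L/kg = 162.4 L
LD = Vd × C = 162.4 × 26 = 4222 mg
CL = 0.693 × Vd / t½ = 0.693 × 162.4 / 37 = 3.042 L/h
Infusion rate = CL × Css = 3.042 × 26 = 79.09 mg/h

(a) 4220 mg; (b) 79.1 mg/h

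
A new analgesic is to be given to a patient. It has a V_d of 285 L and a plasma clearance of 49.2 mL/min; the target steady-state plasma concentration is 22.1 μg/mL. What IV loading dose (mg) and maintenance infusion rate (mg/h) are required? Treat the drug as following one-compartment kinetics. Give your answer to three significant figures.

Loading: fill Vd to C_target → 285.0 L × 22.1 mg/L = 6299 mg
CL = 49.2 mL/min × 60/1000 = 2.952 L/h
Infusion rate = 2.952 L/h × 22.1 mg/L = 65.24 mg/h

(a) 6300 mg; (b) 65.2 mg/h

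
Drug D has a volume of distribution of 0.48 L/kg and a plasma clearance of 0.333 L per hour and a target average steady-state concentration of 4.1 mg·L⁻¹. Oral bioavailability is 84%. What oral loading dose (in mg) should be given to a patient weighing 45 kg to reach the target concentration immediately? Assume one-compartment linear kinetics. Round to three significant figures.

105 mg

Total Vd = 0.48 × 45 = 21.60 L
LD = Vd × C / F = 21.60 × 4.100 / 0.84 = 105.4 mg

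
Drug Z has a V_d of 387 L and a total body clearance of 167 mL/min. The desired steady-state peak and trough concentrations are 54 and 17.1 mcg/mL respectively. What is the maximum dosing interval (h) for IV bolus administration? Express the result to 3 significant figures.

CL = 167 mL/min = 167 × 0.06 = 10.02 L/h
k = CL / Vd = 10.02 / 387.0 = 0.02589 h⁻¹
Between IV bolus doses, concentration decays as C = C₀·e^(−kτ), so C_peak/C_trough = e^(kτ).
τ_max = ln(C_peak/C_trough) / k = ln(54/17.1) / 0.02589 = 1.150 / 0.02589 = 44.42 h

44.4 h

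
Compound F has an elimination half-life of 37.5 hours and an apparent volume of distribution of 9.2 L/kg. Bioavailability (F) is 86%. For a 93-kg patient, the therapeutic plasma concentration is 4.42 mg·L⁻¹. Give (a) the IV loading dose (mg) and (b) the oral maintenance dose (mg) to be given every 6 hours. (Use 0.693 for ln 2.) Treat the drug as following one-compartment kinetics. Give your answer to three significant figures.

Vd(total) = 93 kg × 9.2 L/kg = 855.6 L
LD = Vd × C = 855.6 × 4.42 = 3782 mg
CL = 0.693 × Vd / t½ = 0.693 × 855.6 / 37.5 = 15.81 L/h
D = CL × Css × τ / F = 15.81 × 4.42 × 6 / 0.86 = 487.5 mg

(a) 3780 mg; (b) 488 mg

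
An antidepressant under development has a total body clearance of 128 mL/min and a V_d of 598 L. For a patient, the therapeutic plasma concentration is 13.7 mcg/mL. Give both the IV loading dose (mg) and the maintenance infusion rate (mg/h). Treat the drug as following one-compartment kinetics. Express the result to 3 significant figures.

Loading: fill Vd to C_target → 598.0 L × 13.7 mg/L = 8193 mg
CL = 128 mL/min × 60/1000 = 7.680 L/h
Infusion rate = 7.680 L/h × 13.7 mg/L = 105.2 mg/h

(a) 8190 mg; (b) 105 mg/h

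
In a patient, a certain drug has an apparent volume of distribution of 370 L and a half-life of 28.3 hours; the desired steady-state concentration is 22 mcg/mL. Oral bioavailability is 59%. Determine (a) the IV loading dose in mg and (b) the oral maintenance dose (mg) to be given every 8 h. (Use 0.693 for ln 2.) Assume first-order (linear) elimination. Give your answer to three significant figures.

LD = Vd × C = 370.0 × 22 = 8140 mg
CL = 0.693 × Vd / t½ = 0.693 × 370.0 / 28.3 = 9.060 L/h
D = CL × Css × τ / F = 9.060 × 22 × 8 / 0.59 = 2703 mg

(a) 8140 mg; (b) 2700 mg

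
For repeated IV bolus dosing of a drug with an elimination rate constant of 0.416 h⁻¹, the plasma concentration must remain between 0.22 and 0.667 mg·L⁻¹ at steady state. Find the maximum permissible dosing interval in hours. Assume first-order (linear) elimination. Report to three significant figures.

2.67 h

Between IV bolus doses, concentration decays as C = C₀·e^(−kτ), so C_peak/C_trough = e^(kτ).
τ_max = ln(C_peak/C_trough) / k = ln(0.667/0.22) / 0.4160 = 1.109 / 0.4160 = 2.666 h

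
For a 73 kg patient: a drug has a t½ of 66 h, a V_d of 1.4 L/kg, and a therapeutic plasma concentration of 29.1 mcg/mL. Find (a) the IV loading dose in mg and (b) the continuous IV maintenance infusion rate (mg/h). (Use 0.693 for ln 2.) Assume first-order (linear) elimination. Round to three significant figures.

Vd(total) = 73 kg × 1.4 L/kg = 102.2 L
LD = Vd × C = 102.2 × 29.1 = 2974 mg
CL = 0.693 × Vd / t½ = 0.693 × 102.2 / 66 = 1.073 L/h
Infusion rate = CL × Css = 1.073 × 29.1 = 31.22 mg/h

(a) 2970 mg; (b) 31.2 mg/h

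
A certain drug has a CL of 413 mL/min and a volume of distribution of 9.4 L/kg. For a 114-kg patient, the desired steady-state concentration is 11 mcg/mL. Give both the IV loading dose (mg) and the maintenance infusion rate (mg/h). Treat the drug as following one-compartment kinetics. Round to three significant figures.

(a) 11800 mg; (b) 273 mg/h

Vd = 9.4 L/kg × 114 kg = 1072 L
LD = Vd · C_target = 1072 × 11 = 11790 mg
CL = 413 mL/min × 60/1000 = 24.78 L/h
Infusion rate = 24.78 L/h × 11 mg/L = 272.6 mg/h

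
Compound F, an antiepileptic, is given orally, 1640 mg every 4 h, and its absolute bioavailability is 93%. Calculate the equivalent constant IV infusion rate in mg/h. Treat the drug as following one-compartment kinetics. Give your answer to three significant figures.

Equivalent systemic input: infusion rate = F·D/τ.
Rate = 0.93 × 1640 / 4 = 381.3 mg/h

381 mg/h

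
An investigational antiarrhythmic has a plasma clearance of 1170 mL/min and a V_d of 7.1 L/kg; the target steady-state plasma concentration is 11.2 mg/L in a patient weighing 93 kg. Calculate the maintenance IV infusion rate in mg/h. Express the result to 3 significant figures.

786 mg/h

CL = 1170 mL/min = 1170 × 0.06 = 70.20 L/h
Vd does not affect the maintenance rate; only clearance governs steady-state input.
R₀ = 70.20 × 11.2 = 786.2 mg/h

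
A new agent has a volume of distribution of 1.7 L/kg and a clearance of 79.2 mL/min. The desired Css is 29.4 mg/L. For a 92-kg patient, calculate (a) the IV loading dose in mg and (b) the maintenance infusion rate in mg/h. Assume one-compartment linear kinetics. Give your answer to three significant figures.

(a) 4600 mg; (b) 140 mg/h

Total Vd = 1.7 × 92 = 156.4 L
Loading dose = Vd × C = 156.4 × 29.4 = 4598 mg
Convert clearance: 79.2 mL/min × 60 min/h ÷ 1000 mL/L = 4.752 L/h
Maintenance: replace elimination → rate = CL × Css = 4.752 × 29.4 = 139.7 mg/h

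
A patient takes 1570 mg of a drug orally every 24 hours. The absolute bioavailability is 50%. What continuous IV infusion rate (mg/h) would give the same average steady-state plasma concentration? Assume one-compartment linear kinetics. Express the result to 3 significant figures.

32.7 mg/h

Equivalent systemic input: infusion rate = F·D/τ.
Rate = 0.5 × 1570 / 24 = 32.71 mg/h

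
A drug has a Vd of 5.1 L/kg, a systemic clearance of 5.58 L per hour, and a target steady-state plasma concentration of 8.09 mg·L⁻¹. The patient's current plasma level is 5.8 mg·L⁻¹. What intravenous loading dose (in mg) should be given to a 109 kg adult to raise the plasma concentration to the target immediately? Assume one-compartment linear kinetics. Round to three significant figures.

1270 mg

Vd = 5.1 L/kg × 109 kg = 555.9 L
Concentration deficit ΔC = 8.09 − 5.8 = 2.290 mg/L
LD = Vd × ΔC = 555.9 × 2.290 = 1273 mg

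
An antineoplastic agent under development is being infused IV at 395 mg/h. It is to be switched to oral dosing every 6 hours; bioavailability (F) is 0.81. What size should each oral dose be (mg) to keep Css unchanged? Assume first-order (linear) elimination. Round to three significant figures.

2930 mg

To maintain the same Css, the systemic dosing rate must be unchanged: F·D/τ = infusion rate.
D = rate × τ / F = 395 × 6 / 0.81 = 2926 mg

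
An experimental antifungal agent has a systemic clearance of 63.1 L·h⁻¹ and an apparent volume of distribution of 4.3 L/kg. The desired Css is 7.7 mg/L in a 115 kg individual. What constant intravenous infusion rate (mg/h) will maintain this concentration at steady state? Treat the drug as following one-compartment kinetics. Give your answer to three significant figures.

486 mg/h

At steady state, infusion rate equals elimination rate: rate in = CL × Css.
Rate = CL × Css = 63.10 × 7.7 = 485.9 mg/h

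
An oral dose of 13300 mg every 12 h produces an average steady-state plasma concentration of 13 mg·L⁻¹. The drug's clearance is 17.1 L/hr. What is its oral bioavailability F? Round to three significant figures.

0.201

F·D/τ = CL·Css at steady state → F = CL·Css·τ / D.
F = 17.1 × 13 × 12 / 13300 = 0.201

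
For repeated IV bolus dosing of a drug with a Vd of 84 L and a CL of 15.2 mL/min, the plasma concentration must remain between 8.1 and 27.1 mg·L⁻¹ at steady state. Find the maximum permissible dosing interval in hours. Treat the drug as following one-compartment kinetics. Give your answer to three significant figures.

111 h

CL = 15.2 mL/min × 60/1000 = 0.9120 L/h
k = CL / Vd = 0.9120 / 84.00 = 0.01086 h⁻¹
Between IV bolus doses, concentration decays as C = C₀·e^(−kτ), so C_peak/C_trough = e^(kτ).
τ_max = ln(C_peak/C_trough) / k = ln(27.1/8.1) / 0.01086 = 1.208 / 0.01086 = 111.2 h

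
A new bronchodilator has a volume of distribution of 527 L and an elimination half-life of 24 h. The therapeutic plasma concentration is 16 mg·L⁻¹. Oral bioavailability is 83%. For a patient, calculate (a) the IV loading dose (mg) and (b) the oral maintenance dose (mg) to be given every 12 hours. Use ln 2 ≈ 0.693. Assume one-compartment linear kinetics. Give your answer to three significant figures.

(a) 8430 mg; (b) 3520 mg

LD = Vd × C = 527.0 × 16 = 8432 mg
CL = 0.693 × Vd / t½ = 0.693 × 527.0 / 24 = 15.22 L/h
D = CL × Css × τ / F = 15.22 × 16 × 12 / 0.83 = 3521 mg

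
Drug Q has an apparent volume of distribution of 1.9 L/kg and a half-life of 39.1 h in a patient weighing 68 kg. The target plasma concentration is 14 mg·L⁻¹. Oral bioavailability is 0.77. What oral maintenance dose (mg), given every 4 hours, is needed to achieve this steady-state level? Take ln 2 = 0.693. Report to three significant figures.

Vd(total) = 68 kg × 1.9 L/kg = 129.2 L
CL = ln 2 · Vd / t½ = 0.693 × 129.2 / 39.1 = 2.290 L/h
D = CL × Css × τ / F = 2.290 × 14 × 4 / 0.77 = 166.5 mg

167 mg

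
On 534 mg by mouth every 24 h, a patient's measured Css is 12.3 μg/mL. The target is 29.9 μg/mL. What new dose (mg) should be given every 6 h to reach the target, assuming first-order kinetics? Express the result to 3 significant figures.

With linear kinetics, Css is proportional to dose rate (D/τ) at fixed clearance.
D₂ = D₁ × (Css,target / Css,current) × (τ₂/τ₁) = 534 × (29.9/12.3) × (6/24) = 324.5 mg

325 mg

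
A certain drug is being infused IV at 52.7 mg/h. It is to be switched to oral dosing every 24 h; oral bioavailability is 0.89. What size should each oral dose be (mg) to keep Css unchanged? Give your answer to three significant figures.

1420 mg

To maintain the same Css, the systemic dosing rate must be unchanged: F·D/τ = infusion rate.
D = rate × τ / F = 52.7 × 24 / 0.89 = 1421 mg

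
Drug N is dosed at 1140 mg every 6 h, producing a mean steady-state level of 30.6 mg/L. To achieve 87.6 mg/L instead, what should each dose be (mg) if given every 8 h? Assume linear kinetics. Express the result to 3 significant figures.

For first-order elimination, Css ∝ F·D/(CL·τ); F and CL are unchanged, so Css ∝ D/τ.
D₂ = D₁ × (Css,target / Css,current) × (τ₂/τ₁) = 1140 × (87.6/30.6) × (8/6) = 4351 mg

4350 mg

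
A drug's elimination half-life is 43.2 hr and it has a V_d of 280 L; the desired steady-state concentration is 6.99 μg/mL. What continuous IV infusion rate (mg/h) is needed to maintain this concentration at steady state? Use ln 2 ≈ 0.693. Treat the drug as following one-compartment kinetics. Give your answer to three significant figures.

31.4 mg/h

CL = ln 2 · Vd / t½ = 0.693 × 280.0 / 43.2 = 4.492 L/h
Infusion rate = CL × Css = 4.492 × 6.99 = 31.40 mg/h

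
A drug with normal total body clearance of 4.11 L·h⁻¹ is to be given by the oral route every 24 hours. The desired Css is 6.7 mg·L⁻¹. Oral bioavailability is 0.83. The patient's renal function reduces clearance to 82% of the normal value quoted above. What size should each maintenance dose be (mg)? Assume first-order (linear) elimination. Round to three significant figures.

653 mg

Patient clearance = 0.82 × 4.110 = 3.370 L/h
D = CL × Css × τ / F = 3.370 × 6.7 × 24 / 0.83 = 652.9 mg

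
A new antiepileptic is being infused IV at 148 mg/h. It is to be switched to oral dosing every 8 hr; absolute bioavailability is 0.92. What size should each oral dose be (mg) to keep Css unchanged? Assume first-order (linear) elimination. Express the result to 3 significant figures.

1290 mg

To maintain the same Css, the systemic dosing rate must be unchanged: F·D/τ = infusion rate.
D = rate × τ / F = 148 × 8 / 0.92 = 1287 mg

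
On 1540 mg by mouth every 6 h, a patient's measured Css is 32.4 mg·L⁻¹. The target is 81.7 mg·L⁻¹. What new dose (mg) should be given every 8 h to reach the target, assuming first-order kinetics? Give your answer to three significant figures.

With linear kinetics, Css is proportional to dose rate (D/τ) at fixed clearance.
D₂ = D₁ × (Css,target / Css,current) × (τ₂/τ₁) = 1540 × (81.7/32.4) × (8/6) = 5178 mg

5180 mg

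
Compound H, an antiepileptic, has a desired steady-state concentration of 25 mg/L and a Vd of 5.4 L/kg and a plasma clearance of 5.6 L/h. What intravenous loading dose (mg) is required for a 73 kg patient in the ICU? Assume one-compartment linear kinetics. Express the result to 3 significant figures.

Vd = 5.4 L/kg × 73 kg = 394.2 L
The loading dose fills Vd to the target concentration.
LD = Vd × C = 394.2 × 25.00 = 9855 mg

9860 mg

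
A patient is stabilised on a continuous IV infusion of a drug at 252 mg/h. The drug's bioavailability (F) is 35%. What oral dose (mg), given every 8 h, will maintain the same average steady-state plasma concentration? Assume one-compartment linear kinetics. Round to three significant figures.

To maintain the same Css, the systemic dosing rate must be unchanged: F·D/τ = infusion rate.
D = rate × τ / F = 252 × 8 / 0.35 = 5760 mg

5760 mg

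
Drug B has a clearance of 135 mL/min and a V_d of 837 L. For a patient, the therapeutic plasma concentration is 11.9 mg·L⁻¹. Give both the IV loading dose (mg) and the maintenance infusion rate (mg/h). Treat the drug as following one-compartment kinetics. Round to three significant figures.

Loading dose = Vd × C = 837.0 × 11.9 = 9960 mg
CL = 135 mL/min = 135 × 0.06 = 8.100 L/h
Maintenance: replace elimination → rate = CL × Css = 8.100 × 11.9 = 96.39 mg/h

(a) 9960 mg; (b) 96.4 mg/h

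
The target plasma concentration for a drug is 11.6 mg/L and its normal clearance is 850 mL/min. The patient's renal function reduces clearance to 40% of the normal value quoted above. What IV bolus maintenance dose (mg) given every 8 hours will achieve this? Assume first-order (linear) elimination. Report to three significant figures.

CL = 850 mL/min × 60/1000 = 51.00 L/h
Patient clearance = 0.4 × 51.00 = 20.40 L/h
D = CL × Css × τ = 20.40 × 11.6 × 8 = 1893 mg

1890 mg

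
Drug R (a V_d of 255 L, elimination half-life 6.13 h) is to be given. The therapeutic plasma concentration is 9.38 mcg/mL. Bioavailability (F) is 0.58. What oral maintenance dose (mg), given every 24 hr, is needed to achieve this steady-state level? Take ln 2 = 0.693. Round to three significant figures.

11200 mg

CL = 0.693 × Vd / t½ = 0.693 × 255.0 / 6.13 = 28.83 L/h
D = CL × Css × τ / F = 28.83 × 9.38 × 24 / 0.58 = 11190 mg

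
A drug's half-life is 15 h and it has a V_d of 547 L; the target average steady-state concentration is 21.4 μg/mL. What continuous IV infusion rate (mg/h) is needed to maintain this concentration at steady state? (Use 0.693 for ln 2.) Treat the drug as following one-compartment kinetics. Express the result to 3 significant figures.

541 mg/h

CL = 0.693 × Vd / t½ = 0.693 × 547.0 / 15 = 25.27 L/h
Infusion rate = CL × Css = 25.27 × 21.4 = 540.8 mg/h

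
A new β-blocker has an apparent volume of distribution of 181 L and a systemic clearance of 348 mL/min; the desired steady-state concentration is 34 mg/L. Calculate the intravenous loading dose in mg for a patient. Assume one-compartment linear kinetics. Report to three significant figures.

6150 mg

LD = Vd × C = 181.0 × 34.00 = 6154 mg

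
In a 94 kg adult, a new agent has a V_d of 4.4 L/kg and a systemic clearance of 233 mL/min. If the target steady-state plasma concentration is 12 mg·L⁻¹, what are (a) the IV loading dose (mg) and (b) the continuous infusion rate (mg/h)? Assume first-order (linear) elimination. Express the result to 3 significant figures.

Vd = 4.4 L/kg × 94 kg = 413.6 L
Loading dose = Vd × C = 413.6 × 12 = 4963 mg
Convert clearance: 233 mL/min × 60 min/h ÷ 1000 mL/L = 13.98 L/h
Maintenance infusion rate = CL × Css = 13.98 × 12 = 167.8 mg/h

(a) 4960 mg; (b) 168 mg/h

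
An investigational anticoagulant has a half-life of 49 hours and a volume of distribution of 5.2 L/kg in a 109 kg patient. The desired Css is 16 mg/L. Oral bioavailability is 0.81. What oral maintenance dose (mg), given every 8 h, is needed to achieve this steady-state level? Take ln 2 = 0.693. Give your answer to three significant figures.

Vd(total) = 109 kg × 5.2 L/kg = 566.8 L
CL = 0.693 × Vd / t½ = 0.693 × 566.8 / 49 = 8.016 L/h
D = CL × Css × τ / F = 8.016 × 16 × 8 / 0.81 = 1267 mg

1270 mg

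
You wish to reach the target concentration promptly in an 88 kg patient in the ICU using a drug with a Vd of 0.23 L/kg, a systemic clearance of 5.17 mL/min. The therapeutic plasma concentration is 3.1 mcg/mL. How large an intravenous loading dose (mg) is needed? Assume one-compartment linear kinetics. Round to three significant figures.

62.7 mg

Vd(total) = 88 kg × 0.23 L/kg = 20.24 L
LD = Vd × C = 20.24 × 3.100 = 62.74 mg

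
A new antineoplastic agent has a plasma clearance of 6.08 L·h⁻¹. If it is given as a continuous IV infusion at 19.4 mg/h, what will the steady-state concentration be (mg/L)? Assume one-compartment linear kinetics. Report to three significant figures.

3.19 mg/L

Css = rate / CL = 19.4 / 6.080 = 3.191 mg/L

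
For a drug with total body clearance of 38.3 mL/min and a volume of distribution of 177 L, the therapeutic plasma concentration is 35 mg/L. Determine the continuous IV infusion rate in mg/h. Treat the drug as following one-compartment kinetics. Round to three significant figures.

CL = 38.3 mL/min = 38.3 × 0.06 = 2.298 L/h
Infusion rate = CL · Css = 2.298 L/h × 35 mg/L = 80.43 mg/h

80.4 mg/h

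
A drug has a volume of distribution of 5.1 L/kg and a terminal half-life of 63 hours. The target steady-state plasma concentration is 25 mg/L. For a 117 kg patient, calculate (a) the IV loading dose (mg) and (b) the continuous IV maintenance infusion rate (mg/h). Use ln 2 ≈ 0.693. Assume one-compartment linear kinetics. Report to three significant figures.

Total Vd = 5.1 × 117 = 596.7 L
LD = Vd × C = 596.7 × 25 = 14920 mg
CL = 0.693 × Vd / t½ = 0.693 × 596.7 / 63 = 6.564 L/h
Infusion rate = CL × Css = 6.564 × 25 = 164.1 mg/h

(a) 14900 mg; (b) 164 mg/h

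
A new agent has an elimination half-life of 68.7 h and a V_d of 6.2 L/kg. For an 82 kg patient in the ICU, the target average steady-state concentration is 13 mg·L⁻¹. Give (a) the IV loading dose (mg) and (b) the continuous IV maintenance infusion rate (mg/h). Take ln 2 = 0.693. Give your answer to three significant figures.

(a) 6610 mg; (b) 66.7 mg/h

Vd = 6.2 L/kg × 82 kg = 508.4 L
LD = Vd × C = 508.4 × 13 = 6609 mg
CL = 0.693 × Vd / t½ = 0.693 × 508.4 / 68.7 = 5.128 L/h
Infusion rate = CL × Css = 5.128 × 13 = 66.66 mg/h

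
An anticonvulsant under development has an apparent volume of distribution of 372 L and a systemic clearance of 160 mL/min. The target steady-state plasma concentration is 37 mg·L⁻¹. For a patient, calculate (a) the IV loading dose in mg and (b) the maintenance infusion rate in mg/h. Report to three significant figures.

LD = Vd · C_target = 372.0 × 37 = 13760 mg
Convert clearance: 160 mL/min × 60 min/h ÷ 1000 mL/L = 9.600 L/h
Maintenance: replace elimination → rate = CL × Css = 9.600 × 37 = 355.2 mg/h

(a) 13800 mg; (b) 355 mg/h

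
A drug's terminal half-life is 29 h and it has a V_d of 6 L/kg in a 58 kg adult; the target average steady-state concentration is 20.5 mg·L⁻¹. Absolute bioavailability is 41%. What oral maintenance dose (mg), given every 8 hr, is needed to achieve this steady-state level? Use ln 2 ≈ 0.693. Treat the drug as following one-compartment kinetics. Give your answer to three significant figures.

Total Vd = 6 × 58 = 348.0 L
k = 0.693/29 = 0.02390 h⁻¹, so CL = k·Vd = 0.02390 × 348.0 = 8.317 L/h
D = CL × Css × τ / F = 8.317 × 20.5 × 8 / 0.41 = 3327 mg

3330 mg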